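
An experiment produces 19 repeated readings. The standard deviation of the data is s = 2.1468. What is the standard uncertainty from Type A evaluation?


u_A = s / sqrt(n)
u_A = 2.1468 / sqrt(19)
u_A = 2.1468 / 4.3588989
u_A = 0.4925

0.4925


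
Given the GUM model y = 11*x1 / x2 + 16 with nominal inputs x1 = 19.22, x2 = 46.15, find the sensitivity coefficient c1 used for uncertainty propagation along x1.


y = 11*x1 / x2 + 16
dy/dx1 = 11/x2
Evaluate at x2 = 46.15: c1 = 11 / 46.15
c1 = 0.2384

0.2384


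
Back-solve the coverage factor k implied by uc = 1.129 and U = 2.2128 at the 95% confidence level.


k = U / uc
k = 2.2128 / 1.129
k = 1.96

1.96


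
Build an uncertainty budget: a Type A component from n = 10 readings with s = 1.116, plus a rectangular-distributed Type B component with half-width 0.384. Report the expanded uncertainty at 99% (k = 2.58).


u_A = s / sqrt(n) = 1.116 / sqrt(10) = 0.35291019
u_B = half_width / sqrt(3) = 0.384 / sqrt(3) = 0.2217025
uc = sqrt(u_A^2 + u_B^2) = sqrt(0.35291019^2 + 0.2217025^2) = 0.41677044
U = k * uc = 2.58 * 0.41677044
U = 1.0753

1.0753


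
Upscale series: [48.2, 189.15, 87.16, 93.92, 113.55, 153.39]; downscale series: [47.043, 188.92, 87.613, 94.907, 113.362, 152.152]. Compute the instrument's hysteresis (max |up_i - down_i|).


|48.2 - 47.043| = 1.1570
|189.15 - 188.92| = 0.2300
|87.16 - 87.613| = 0.4530
|93.92 - 94.907| = 0.9870
|113.55 - 113.362| = 0.1880
|153.39 - 152.152| = 1.2380
hysteresis = max(diffs) = 1.2380

1.2380


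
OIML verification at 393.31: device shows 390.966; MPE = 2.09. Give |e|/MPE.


e = indication - reference = 390.966 - 393.31 = -2.3440
|e| = 2.3440
ratio = |e| / MPE = 2.3440 / 2.09
ratio = 1.1215

1.1215


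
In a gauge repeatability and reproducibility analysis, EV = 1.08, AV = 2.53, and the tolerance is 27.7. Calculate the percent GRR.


GRR = sqrt(EV^2 + AV^2) = sqrt(1.08^2 + 2.53^2) = 2.7508726
%GRR = GRR / tol * 100 = 2.7508726 / 27.7 * 100
%GRR = 9.9309

9.9309


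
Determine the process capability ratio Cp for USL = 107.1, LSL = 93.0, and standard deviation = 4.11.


Cp = (USL - LSL) / (6 * sigma)
= (107.1 - 93.0) / (6 * 4.11)
= 14.1000 / 24.6600
= 0.5718

0.5718


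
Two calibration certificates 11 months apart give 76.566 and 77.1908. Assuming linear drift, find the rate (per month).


rate = (v2 - v1) / months
= (77.1908 - 76.566) / 11
= 0.6248 / 11
= 0.0568

0.0568


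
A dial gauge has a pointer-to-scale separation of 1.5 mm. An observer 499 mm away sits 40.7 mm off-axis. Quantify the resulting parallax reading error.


error = h * offset / d
= 1.5 * 40.7 / 499
= 0.1223

0.1223


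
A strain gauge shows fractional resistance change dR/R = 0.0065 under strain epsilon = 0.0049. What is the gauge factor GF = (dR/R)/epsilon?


GF = (dR/R) / epsilon
= 0.0065 / 0.0049
= 1.3265

1.3265


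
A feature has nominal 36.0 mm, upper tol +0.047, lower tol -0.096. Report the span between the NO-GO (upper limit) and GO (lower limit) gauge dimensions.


GO = nominal - lower_tol (smallest hole = maximum material condition)
GO = 36.0 - 0.096 = 35.904
NO-GO = nominal + upper_tol (largest hole = least material condition)
NO-GO = 36.0 + 0.047 = 36.047
spread = NO-GO - GO = 36.047 - 35.904 = 0.1430

0.1430


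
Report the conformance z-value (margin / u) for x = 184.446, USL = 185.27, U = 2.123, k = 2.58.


u = U / k = 2.123 / 2.58 = 0.82286822
margin = |USL - x| = |185.27 - 184.446| = 0.824
z = margin / u = 0.824 / 0.82286822
z = 1.0014

1.0014


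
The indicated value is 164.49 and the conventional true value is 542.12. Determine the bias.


Systematic error = measured - true
= 164.49 - 542.12
= -377.6300

-377.6300


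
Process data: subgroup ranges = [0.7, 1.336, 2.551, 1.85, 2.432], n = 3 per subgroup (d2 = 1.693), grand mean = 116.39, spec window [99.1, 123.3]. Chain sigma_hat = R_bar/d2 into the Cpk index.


R_bar = (0.7 + 1.336 + 2.551 + 1.85 + 2.432) / 5 = 1.7738
sigma = R_bar / d2 = 1.7738 / 1.693 = 1.0477259
Cp = (USL - LSL)/(6*sigma) = (123.3 - 99.1)/(6*1.0477259) = 3.8496
Cpu = (123.3 - 116.39)/(3*1.0477259) = 2.1984
Cpl = (116.39 - 99.1)/(3*1.0477259) = 5.5008
Cpk = min(Cpu, Cpl) = 2.1984

2.1984


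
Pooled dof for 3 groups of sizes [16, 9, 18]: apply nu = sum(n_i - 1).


nu = sum_i (n_i - 1)
nu = ((16 - 1) + (9 - 1) + (18 - 1))
nu = 15 + 8 + 17
nu = 40

40


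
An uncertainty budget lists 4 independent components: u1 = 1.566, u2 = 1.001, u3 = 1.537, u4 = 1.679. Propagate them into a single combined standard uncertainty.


uc = sqrt(1.566^2 + 1.001^2 + 1.537^2 + 1.679^2)
uc = sqrt(8.635767)
uc = 2.9387

2.9387


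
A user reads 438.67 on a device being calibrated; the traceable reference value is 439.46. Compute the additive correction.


Correction = standard - reading
= 439.46 - 438.67
= 0.7900

0.7900


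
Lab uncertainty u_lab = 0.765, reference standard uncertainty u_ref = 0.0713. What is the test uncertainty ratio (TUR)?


TUR = u_lab / u_ref
= 0.765 / 0.0713
= 10.7293

10.7293


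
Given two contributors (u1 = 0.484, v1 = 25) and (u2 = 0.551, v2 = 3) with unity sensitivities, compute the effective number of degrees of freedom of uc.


uc = sqrt(u1^2 + u2^2) = sqrt(0.484^2 + 0.551^2) = 0.73338735
v_eff = uc^4 / (u1^4/v1 + u2^4/v2)
= 0.73338735^4 / (0.484^4/25 + 0.551^4/3)
= 0.28929016 / 0.032919557
v_eff = 8.7878

8.7878


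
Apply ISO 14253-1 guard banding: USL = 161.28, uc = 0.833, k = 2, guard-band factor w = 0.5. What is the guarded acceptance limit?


U = k * uc = 2 * 0.833 = 1.666
guard band g = w * U = 0.5 * 1.666 = 0.833
AL = USL - g = 161.28 - 0.833
AL = 160.4470

160.4470


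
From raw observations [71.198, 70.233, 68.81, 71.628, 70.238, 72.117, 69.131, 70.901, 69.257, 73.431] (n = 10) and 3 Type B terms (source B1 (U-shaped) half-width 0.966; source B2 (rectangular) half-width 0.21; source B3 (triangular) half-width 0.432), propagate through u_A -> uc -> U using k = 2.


mean = (71.198 + 70.233 + 68.81 + 71.628 + 70.238 + 72.117 + 69.131 + 70.901 + 69.257 + 73.431) / 10 = 70.6944
s = sqrt(sum((x - mean)^2)/(n-1)) = 1.4591919
u_A = s / sqrt(n) = 1.4591919 / sqrt(10) = 0.46143699
u_B1 = 0.966 / sqrt(2) = 0.68306515
u_B2 = 0.21 / sqrt(3) = 0.12124356
u_B3 = 0.432 / sqrt(6) = 0.17636326
uc = sqrt(0.46143699^2 + 0.68306515^2 + 0.12124356^2 + 0.17636326^2) = 0.85164904
U = k * uc = 2 * 0.85164904
U = 1.7033

1.7033


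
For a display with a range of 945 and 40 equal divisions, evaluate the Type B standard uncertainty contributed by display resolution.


resolution = range / divisions
resolution = 945 / 40 = 23.625
u_res = resolution / (2*sqrt(3))
u_res = 23.625 / 3.4641016
u_res = 6.8200

6.8200


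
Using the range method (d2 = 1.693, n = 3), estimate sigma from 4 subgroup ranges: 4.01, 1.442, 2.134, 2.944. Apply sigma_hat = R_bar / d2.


R_bar = (4.01 + 1.442 + 2.134 + 2.944) / 4
R_bar = 10.53 / 4 = 2.6325
sigma_hat = R_bar / d2 = 2.6325 / 1.693 = 1.5549

1.5549


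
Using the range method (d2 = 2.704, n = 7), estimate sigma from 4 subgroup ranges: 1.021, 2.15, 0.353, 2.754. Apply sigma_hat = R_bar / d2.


R_bar = (1.021 + 2.15 + 0.353 + 2.754) / 4
R_bar = 6.278 / 4 = 1.5695
sigma_hat = R_bar / d2 = 1.5695 / 2.704 = 0.5804

0.5804


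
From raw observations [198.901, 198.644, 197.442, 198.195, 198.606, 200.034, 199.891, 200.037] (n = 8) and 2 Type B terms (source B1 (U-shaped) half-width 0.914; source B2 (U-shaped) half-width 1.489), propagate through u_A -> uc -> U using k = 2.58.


mean = (198.901 + 198.644 + 197.442 + 198.195 + 198.606 + 200.034 + 199.891 + 200.037) / 8 = 198.96875
s = sqrt(sum((x - mean)^2)/(n-1)) = 0.94851429
u_A = s / sqrt(n) = 0.94851429 / sqrt(8) = 0.33535044
u_B1 = 0.914 / sqrt(2) = 0.6462956
u_B2 = 1.489 / sqrt(2) = 1.052882
uc = sqrt(0.33535044^2 + 0.6462956^2 + 1.052882^2) = 1.2801244
U = k * uc = 2.58 * 1.2801244
U = 3.3027

3.3027


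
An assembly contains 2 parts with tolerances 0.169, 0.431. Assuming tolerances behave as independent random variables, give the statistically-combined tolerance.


RSS = sqrt(0.169^2 + 0.431^2)
= sqrt(0.214322)
= 0.4629

0.4629


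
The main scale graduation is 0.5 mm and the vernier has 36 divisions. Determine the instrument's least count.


LC = MSD / n_div
= 0.5 / 36
= 0.0139

0.0139


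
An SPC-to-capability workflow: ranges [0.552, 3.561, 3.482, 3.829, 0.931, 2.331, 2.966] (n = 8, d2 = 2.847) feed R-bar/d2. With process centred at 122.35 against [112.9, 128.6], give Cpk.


R_bar = (0.552 + 3.561 + 3.482 + 3.829 + 0.931 + 2.331 + 2.966) / 7 = 2.5217143
sigma = R_bar / d2 = 2.5217143 / 2.847 = 0.8857444
Cp = (USL - LSL)/(6*sigma) = (128.6 - 112.9)/(6*0.8857444) = 2.9542
Cpu = (128.6 - 122.35)/(3*0.8857444) = 2.3521
Cpl = (122.35 - 112.9)/(3*0.8857444) = 3.5563
Cpk = min(Cpu, Cpl) = 2.3521

2.3521


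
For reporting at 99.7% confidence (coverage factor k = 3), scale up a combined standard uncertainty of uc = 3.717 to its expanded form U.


U = k * uc
U = 3 * 3.717
U = 11.1510

11.1510


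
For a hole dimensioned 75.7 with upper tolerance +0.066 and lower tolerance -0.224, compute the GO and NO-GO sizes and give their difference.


GO = nominal - lower_tol (smallest hole = maximum material condition)
GO = 75.7 - 0.224 = 75.476
NO-GO = nominal + upper_tol (largest hole = least material condition)
NO-GO = 75.7 + 0.066 = 75.766
spread = NO-GO - GO = 75.766 - 75.476 = 0.2900

0.2900


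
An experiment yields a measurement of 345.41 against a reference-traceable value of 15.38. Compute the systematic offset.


Systematic error = measured - true
= 345.41 - 15.38
= 330.0300

330.0300


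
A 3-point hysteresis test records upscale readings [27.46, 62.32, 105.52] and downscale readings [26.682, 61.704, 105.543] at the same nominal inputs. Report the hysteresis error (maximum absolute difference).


|27.46 - 26.682| = 0.7780
|62.32 - 61.704| = 0.6160
|105.52 - 105.543| = 0.0230
hysteresis = max(diffs) = 0.7780

0.7780


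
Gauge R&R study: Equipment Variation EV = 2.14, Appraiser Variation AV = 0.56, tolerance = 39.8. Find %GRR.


GRR = sqrt(EV^2 + AV^2) = sqrt(2.14^2 + 0.56^2) = 2.2120579
%GRR = GRR / tol * 100 = 2.2120579 / 39.8 * 100
%GRR = 5.5579

5.5579


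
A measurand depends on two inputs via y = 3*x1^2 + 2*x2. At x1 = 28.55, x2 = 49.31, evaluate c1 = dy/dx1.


y = 3*x1^2 + 2*x2
dy/dx1 = 2*3*x1
Evaluate at x1 = 28.55: c1 = 6 * 28.55
c1 = 171.3000

171.3000


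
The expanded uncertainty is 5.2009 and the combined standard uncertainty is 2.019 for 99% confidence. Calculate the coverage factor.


k = U / uc
k = 5.2009 / 2.019
k = 2.576

2.576


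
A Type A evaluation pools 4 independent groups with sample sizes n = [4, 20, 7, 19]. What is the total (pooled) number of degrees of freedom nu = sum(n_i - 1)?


nu = sum_i (n_i - 1)
nu = ((4 - 1) + (20 - 1) + (7 - 1) + (19 - 1))
nu = 3 + 19 + 6 + 18
nu = 46

46


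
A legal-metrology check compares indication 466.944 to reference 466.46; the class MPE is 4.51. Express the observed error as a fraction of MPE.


e = indication - reference = 466.944 - 466.46 = 0.4840
|e| = 0.4840
ratio = |e| / MPE = 0.4840 / 4.51
ratio = 0.1073

0.1073


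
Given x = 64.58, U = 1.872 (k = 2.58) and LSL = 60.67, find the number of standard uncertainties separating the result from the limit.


u = U / k = 1.872 / 2.58 = 0.7255814
margin = |LSL - x| = |60.67 - 64.58| = 3.91
z = margin / u = 3.91 / 0.7255814
z = 5.3888

5.3888


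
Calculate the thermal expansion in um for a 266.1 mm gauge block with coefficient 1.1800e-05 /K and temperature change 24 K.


dL = L * alpha * dT
= 266.1 * 1.1800e-05 * 24
= 0.0753595 mm
dL_um = 0.0753595 * 1000 = 75.3595 um

75.3595


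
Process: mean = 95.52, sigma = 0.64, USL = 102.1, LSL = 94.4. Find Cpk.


Cpu = (USL - mean) / (3*sigma) = (102.1 - 95.52) / (3*0.64) = 3.4271
Cpl = (mean - LSL) / (3*sigma) = (95.52 - 94.4) / (3*0.64) = 0.5833
Cpk = min(Cpu, Cpl) = 0.5833

0.5833


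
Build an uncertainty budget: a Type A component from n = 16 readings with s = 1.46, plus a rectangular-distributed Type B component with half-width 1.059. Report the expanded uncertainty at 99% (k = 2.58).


u_A = s / sqrt(n) = 1.46 / sqrt(16) = 0.365
u_B = half_width / sqrt(3) = 1.059 / sqrt(3) = 0.61141394
uc = sqrt(u_A^2 + u_B^2) = sqrt(0.365^2 + 0.61141394^2) = 0.71207584
U = k * uc = 2.58 * 0.71207584
U = 1.8372

1.8372


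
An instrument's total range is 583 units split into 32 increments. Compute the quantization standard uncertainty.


resolution = range / divisions
resolution = 583 / 32 = 18.21875
u_res = resolution / (2*sqrt(3))
u_res = 18.21875 / 3.4641016
u_res = 5.2593

5.2593


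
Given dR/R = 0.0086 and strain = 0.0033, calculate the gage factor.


GF = (dR/R) / epsilon
= 0.0086 / 0.0033
= 2.6061

2.6061


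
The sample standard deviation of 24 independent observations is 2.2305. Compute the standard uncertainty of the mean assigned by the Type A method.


u_A = s / sqrt(n)
u_A = 2.2305 / sqrt(24)
u_A = 2.2305 / 4.8989795
u_A = 0.4553

0.4553


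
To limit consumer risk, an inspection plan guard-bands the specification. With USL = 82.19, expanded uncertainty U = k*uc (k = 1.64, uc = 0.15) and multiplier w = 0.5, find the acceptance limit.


U = k * uc = 1.64 * 0.15 = 0.246
guard band g = w * U = 0.5 * 0.246 = 0.123
AL = USL - g = 82.19 - 0.123
AL = 82.0670

82.0670


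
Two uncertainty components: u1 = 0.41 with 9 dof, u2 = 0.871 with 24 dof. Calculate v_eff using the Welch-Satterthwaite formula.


uc = sqrt(u1^2 + u2^2) = sqrt(0.41^2 + 0.871^2) = 0.96267388
v_eff = uc^4 / (u1^4/v1 + u2^4/v2)
= 0.96267388^4 / (0.41^4/9 + 0.871^4/24)
= 0.85884888 / 0.027120408
v_eff = 31.6680

31.6680


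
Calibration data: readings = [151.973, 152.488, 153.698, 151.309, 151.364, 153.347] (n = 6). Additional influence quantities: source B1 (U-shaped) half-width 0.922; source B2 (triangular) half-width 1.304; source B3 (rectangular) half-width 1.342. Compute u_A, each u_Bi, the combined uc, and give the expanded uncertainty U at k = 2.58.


mean = (151.973 + 152.488 + 153.698 + 151.309 + 151.364 + 153.347) / 6 = 152.3631667
s = sqrt(sum((x - mean)^2)/(n-1)) = 1.0027086
u_A = s / sqrt(n) = 1.0027086 / sqrt(6) = 0.40935407
u_B1 = 0.922 / sqrt(2) = 0.65195245
u_B2 = 1.304 / sqrt(6) = 0.53235577
u_B3 = 1.342 / sqrt(3) = 0.77480406
uc = sqrt(0.40935407^2 + 0.65195245^2 + 0.53235577^2 + 0.77480406^2) = 1.215046
U = k * uc = 2.58 * 1.215046
U = 3.1348

3.1348


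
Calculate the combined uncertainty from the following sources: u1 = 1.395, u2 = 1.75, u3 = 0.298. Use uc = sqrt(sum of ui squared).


uc = sqrt(1.395^2 + 1.75^2 + 0.298^2)
uc = sqrt(5.097329)
uc = 2.2577

2.2577


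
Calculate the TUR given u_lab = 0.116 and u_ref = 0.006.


TUR = u_lab / u_ref
= 0.116 / 0.006
= 19.3333

19.3333


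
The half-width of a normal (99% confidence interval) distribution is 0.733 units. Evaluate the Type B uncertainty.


u_B = half_width / 2.576
u_B = 0.733 / 2.576
u_B = 0.2845

0.2845


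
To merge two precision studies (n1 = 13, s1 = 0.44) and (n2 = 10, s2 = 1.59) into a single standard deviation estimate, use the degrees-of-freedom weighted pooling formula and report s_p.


s_p = sqrt(((n1-1)*s1^2 + (n2-1)*s2^2) / (n1+n2-2))
numerator = (13-1)*0.44^2 + (10-1)*1.59^2 = 2.3232 + 22.7529 = 25.0761
denominator = 13 + 10 - 2 = 21
s_p^2 = 25.0761 / 21 = 1.1941
s_p = sqrt(1.1941) = 1.0927

1.0927


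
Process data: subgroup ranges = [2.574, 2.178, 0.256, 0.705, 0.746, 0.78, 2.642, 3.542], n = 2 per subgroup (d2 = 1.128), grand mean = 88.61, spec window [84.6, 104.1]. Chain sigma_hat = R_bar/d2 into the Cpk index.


R_bar = (2.574 + 2.178 + 0.256 + 0.705 + 0.746 + 0.78 + 2.642 + 3.542) / 8 = 1.677875
sigma = R_bar / d2 = 1.677875 / 1.128 = 1.4874778
Cp = (USL - LSL)/(6*sigma) = (104.1 - 84.6)/(6*1.4874778) = 2.1849
Cpu = (104.1 - 88.61)/(3*1.4874778) = 3.4712
Cpl = (88.61 - 84.6)/(3*1.4874778) = 0.8986
Cpk = min(Cpu, Cpl) = 0.8986

0.8986


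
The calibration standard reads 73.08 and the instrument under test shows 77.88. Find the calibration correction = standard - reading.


Correction = standard - reading
= 73.08 - 77.88
= -4.8000

-4.8000


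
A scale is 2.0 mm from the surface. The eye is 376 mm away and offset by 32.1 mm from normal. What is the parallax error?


error = h * offset / d
= 2.0 * 32.1 / 376
= 0.1707

0.1707


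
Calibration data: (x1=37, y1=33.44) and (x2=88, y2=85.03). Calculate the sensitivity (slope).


slope = (y2 - y1) / (x2 - x1)
= (85.03 - 33.44) / (88 - 37)
= 51.5900 / 51
= 1.0116

1.0116


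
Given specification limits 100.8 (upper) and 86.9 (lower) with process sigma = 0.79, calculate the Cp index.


Cp = (USL - LSL) / (6 * sigma)
= (100.8 - 86.9) / (6 * 0.79)
= 13.9000 / 4.7400
= 2.9325

2.9325


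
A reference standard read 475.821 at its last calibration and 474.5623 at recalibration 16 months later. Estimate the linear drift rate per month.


rate = (v2 - v1) / months
= (474.5623 - 475.821) / 16
= -1.2587 / 16
= -0.0787

-0.0787


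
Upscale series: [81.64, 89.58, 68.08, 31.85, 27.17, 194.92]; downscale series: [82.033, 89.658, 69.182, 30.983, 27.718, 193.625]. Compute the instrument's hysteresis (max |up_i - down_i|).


|81.64 - 82.033| = 0.3930
|89.58 - 89.658| = 0.0780
|68.08 - 69.182| = 1.1020
|31.85 - 30.983| = 0.8670
|27.17 - 27.718| = 0.5480
|194.92 - 193.625| = 1.2950
hysteresis = max(diffs) = 1.2950

1.2950


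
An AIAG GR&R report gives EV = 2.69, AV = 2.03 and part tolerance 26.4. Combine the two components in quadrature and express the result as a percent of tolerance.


GRR = sqrt(EV^2 + AV^2) = sqrt(2.69^2 + 2.03^2) = 3.3700148
%GRR = GRR / tol * 100 = 3.3700148 / 26.4 * 100
%GRR = 12.7652

12.7652


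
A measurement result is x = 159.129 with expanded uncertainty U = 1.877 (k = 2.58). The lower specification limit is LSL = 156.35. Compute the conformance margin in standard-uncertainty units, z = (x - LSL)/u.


u = U / k = 1.877 / 2.58 = 0.72751938
margin = |LSL - x| = |156.35 - 159.129| = 2.779
z = margin / u = 2.779 / 0.72751938
z = 3.8198

3.8198


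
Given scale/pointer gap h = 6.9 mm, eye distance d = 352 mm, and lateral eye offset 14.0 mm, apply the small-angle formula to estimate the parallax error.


error = h * offset / d
= 6.9 * 14.0 / 352
= 0.2744

0.2744


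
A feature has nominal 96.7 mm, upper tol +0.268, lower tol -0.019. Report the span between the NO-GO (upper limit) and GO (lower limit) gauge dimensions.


GO = nominal - lower_tol (smallest hole = maximum material condition)
GO = 96.7 - 0.019 = 96.681
NO-GO = nominal + upper_tol (largest hole = least material condition)
NO-GO = 96.7 + 0.268 = 96.968
spread = NO-GO - GO = 96.968 - 96.681 = 0.2870

0.2870


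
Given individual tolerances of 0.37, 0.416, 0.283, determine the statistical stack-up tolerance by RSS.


RSS = sqrt(0.37^2 + 0.416^2 + 0.283^2)
= sqrt(0.390045)
= 0.6245

0.6245


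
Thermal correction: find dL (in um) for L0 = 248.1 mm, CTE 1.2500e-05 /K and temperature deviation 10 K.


dL = L * alpha * dT
= 248.1 * 1.2500e-05 * 10
= 0.0310125 mm
dL_um = 0.0310125 * 1000 = 31.0125 um

31.0125


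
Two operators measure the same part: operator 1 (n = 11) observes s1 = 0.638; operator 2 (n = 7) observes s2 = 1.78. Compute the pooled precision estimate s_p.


s_p = sqrt(((n1-1)*s1^2 + (n2-1)*s2^2) / (n1+n2-2))
numerator = (11-1)*0.638^2 + (7-1)*1.78^2 = 4.07044 + 19.0104 = 23.08084
denominator = 11 + 7 - 2 = 16
s_p^2 = 23.08084 / 16 = 1.4425525
s_p = sqrt(1.4425525) = 1.2011

1.2011


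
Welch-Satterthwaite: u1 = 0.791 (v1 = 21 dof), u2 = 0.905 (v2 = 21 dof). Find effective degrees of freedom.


uc = sqrt(u1^2 + u2^2) = sqrt(0.791^2 + 0.905^2) = 1.2019592
v_eff = uc^4 / (u1^4/v1 + u2^4/v2)
= 1.2019592^4 / (0.791^4/21 + 0.905^4/21)
= 2.0871752 / 0.050584698
v_eff = 41.2610

41.2610


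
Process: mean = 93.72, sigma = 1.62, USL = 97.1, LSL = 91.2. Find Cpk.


Cpu = (USL - mean) / (3*sigma) = (97.1 - 93.72) / (3*1.62) = 0.6955
Cpl = (mean - LSL) / (3*sigma) = (93.72 - 91.2) / (3*1.62) = 0.5185
Cpk = min(Cpu, Cpl) = 0.5185

0.5185


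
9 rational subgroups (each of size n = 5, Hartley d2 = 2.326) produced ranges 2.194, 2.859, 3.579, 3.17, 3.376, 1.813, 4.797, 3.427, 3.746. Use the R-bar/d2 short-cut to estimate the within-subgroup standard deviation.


R_bar = (2.194 + 2.859 + 3.579 + 3.17 + 3.376 + 1.813 + 4.797 + 3.427 + 3.746) / 9
R_bar = 28.961 / 9 = 3.2178889
sigma_hat = R_bar / d2 = 3.2178889 / 2.326 = 1.3834

1.3834


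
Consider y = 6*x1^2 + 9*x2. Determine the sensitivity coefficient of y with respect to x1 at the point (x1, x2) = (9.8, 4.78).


y = 6*x1^2 + 9*x2
dy/dx1 = 2*6*x1
Evaluate at x1 = 9.8: c1 = 12 * 9.8
c1 = 117.6000

117.6000


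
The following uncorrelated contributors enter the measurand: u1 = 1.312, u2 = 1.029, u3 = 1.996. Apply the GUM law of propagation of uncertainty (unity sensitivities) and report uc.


uc = sqrt(1.312^2 + 1.029^2 + 1.996^2)
uc = sqrt(6.764201)
uc = 2.6008

2.6008


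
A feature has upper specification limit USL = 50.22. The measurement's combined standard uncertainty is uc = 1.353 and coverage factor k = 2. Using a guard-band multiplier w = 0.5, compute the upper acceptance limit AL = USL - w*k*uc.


U = k * uc = 2 * 1.353 = 2.706
guard band g = w * U = 0.5 * 2.706 = 1.353
AL = USL - g = 50.22 - 1.353
AL = 48.8670

48.8670


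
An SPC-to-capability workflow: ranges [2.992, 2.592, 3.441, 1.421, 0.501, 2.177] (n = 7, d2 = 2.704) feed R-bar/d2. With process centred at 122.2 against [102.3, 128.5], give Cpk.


R_bar = (2.992 + 2.592 + 3.441 + 1.421 + 0.501 + 2.177) / 6 = 2.1873333
sigma = R_bar / d2 = 2.1873333 / 2.704 = 0.80892504
Cp = (USL - LSL)/(6*sigma) = (128.5 - 102.3)/(6*0.80892504) = 5.3981
Cpu = (128.5 - 122.2)/(3*0.80892504) = 2.5960
Cpl = (122.2 - 102.3)/(3*0.80892504) = 8.2002
Cpk = min(Cpu, Cpl) = 2.5960

2.5960


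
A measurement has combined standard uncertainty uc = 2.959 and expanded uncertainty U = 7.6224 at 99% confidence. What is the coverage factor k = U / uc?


k = U / uc
k = 7.6224 / 2.959
k = 2.576

2.576


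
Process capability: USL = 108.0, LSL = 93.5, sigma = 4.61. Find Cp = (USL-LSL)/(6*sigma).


Cp = (USL - LSL) / (6 * sigma)
= (108.0 - 93.5) / (6 * 4.61)
= 14.5000 / 27.6600
= 0.5242

0.5242


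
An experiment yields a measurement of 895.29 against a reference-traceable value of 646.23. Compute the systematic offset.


Systematic error = measured - true
= 895.29 - 646.23
= 249.0600

249.0600


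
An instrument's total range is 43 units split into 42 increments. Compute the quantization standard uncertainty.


resolution = range / divisions
resolution = 43 / 42 = 1.0238095
u_res = resolution / (2*sqrt(3))
u_res = 1.0238095 / 3.4641016
u_res = 0.2955

0.2955


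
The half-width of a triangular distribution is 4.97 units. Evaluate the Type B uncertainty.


u_B = half_width / sqrt(6)
u_B = 4.97 / 2.4494897
u_B = 2.0290

2.0290


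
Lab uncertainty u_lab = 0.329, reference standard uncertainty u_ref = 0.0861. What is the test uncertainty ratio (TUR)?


TUR = u_lab / u_ref
= 0.329 / 0.0861
= 3.8211

3.8211


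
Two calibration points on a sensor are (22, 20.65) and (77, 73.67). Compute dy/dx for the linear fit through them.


slope = (y2 - y1) / (x2 - x1)
= (73.67 - 20.65) / (77 - 22)
= 53.0200 / 55
= 0.9640

0.9640


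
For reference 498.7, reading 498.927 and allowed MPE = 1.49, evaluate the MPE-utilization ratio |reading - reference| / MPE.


e = indication - reference = 498.927 - 498.7 = 0.2270
|e| = 0.2270
ratio = |e| / MPE = 0.2270 / 1.49
ratio = 0.1523

0.1523


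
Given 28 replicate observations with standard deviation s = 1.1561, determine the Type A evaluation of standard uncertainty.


u_A = s / sqrt(n)
u_A = 1.1561 / sqrt(28)
u_A = 1.1561 / 5.2915026
u_A = 0.2185

0.2185


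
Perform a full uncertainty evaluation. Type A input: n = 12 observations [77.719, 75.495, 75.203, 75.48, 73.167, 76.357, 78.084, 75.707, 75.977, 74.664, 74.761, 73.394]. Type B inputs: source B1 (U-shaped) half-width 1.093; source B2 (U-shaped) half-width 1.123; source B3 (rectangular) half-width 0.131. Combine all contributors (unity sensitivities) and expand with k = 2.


mean = (77.719 + 75.495 + 75.203 + 75.48 + 73.167 + 76.357 + 78.084 + 75.707 + 75.977 + 74.664 + 74.761 + 73.394) / 12 = 75.50066667
s = sqrt(sum((x - mean)^2)/(n-1)) = 1.4714747
u_A = s / sqrt(n) = 1.4714747 / sqrt(12) = 0.42477816
u_B1 = 1.093 / sqrt(2) = 0.77286771
u_B2 = 1.123 / sqrt(2) = 0.79408092
u_B3 = 0.131 / sqrt(3) = 0.075632885
uc = sqrt(0.42477816^2 + 0.77286771^2 + 0.79408092^2 + 0.075632885^2) = 1.1891366
U = k * uc = 2 * 1.1891366
U = 2.3783

2.3783


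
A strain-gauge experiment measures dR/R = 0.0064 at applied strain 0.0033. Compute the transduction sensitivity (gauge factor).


GF = (dR/R) / epsilon
= 0.0064 / 0.0033
= 1.9394

1.9394


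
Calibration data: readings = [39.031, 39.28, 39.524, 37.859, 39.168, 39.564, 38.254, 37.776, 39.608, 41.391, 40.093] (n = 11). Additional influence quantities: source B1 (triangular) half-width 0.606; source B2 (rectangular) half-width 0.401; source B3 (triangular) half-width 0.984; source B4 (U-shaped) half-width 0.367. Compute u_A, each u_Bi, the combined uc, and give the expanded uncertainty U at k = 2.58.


mean = (39.031 + 39.28 + 39.524 + 37.859 + 39.168 + 39.564 + 38.254 + 37.776 + 39.608 + 41.391 + 40.093) / 11 = 39.23163636
s = sqrt(sum((x - mean)^2)/(n-1)) = 1.0367167
u_A = s / sqrt(n) = 1.0367167 / sqrt(11) = 0.31258185
u_B1 = 0.606 / sqrt(6) = 0.24739846
u_B2 = 0.401 / sqrt(3) = 0.23151746
u_B3 = 0.984 / sqrt(6) = 0.40171632
u_B4 = 0.367 / sqrt(2) = 0.25950819
uc = sqrt(0.31258185^2 + 0.24739846^2 + 0.23151746^2 + 0.40171632^2 + 0.25950819^2) = 0.66425466
U = k * uc = 2.58 * 0.66425466
U = 1.7138

1.7138


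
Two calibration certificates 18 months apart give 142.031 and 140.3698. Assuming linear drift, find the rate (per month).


rate = (v2 - v1) / months
= (140.3698 - 142.031) / 18
= -1.6612 / 18
= -0.0923

-0.0923


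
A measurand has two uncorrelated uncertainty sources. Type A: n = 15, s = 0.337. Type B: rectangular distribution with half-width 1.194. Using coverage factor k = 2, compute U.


u_A = s / sqrt(n) = 0.337 / sqrt(15) = 0.087013026
u_B = half_width / sqrt(3) = 1.194 / sqrt(3) = 0.68935622
uc = sqrt(u_A^2 + u_B^2) = sqrt(0.087013026^2 + 0.68935622^2) = 0.69482607
U = k * uc = 2 * 0.69482607
U = 1.3897

1.3897


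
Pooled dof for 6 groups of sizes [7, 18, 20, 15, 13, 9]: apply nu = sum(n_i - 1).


nu = sum_i (n_i - 1)
nu = ((7 - 1) + (18 - 1) + (20 - 1) + (15 - 1) + (13 - 1) + (9 - 1))
nu = 6 + 17 + 19 + 14 + 12 + 8
nu = 76

76


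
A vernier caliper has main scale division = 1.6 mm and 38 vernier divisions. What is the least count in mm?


LC = MSD / n_div
= 1.6 / 38
= 0.0421

0.0421


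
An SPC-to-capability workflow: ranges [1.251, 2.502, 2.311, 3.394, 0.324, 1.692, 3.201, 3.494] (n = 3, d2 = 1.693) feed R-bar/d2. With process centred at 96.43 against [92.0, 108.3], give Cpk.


R_bar = (1.251 + 2.502 + 2.311 + 3.394 + 0.324 + 1.692 + 3.201 + 3.494) / 8 = 2.271125
sigma = R_bar / d2 = 2.271125 / 1.693 = 1.3414796
Cp = (USL - LSL)/(6*sigma) = (108.3 - 92.0)/(6*1.3414796) = 2.0251
Cpu = (108.3 - 96.43)/(3*1.3414796) = 2.9495
Cpl = (96.43 - 92.0)/(3*1.3414796) = 1.1008
Cpk = min(Cpu, Cpl) = 1.1008

1.1008


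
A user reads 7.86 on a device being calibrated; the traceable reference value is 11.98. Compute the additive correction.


Correction = standard - reading
= 11.98 - 7.86
= 4.1200

4.1200


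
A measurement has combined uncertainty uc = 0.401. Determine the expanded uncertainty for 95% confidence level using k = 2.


U = k * uc
U = 2 * 0.401
U = 0.8020

0.8020


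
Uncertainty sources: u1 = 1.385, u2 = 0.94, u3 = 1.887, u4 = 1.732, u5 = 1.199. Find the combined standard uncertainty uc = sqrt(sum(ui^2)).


uc = sqrt(1.385^2 + 0.94^2 + 1.887^2 + 1.732^2 + 1.199^2)
uc = sqrt(10.800019)
uc = 3.2863

3.2863


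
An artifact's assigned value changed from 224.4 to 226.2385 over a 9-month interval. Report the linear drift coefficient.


rate = (v2 - v1) / months
= (226.2385 - 224.4) / 9
= 1.8385 / 9
= 0.2043

0.2043


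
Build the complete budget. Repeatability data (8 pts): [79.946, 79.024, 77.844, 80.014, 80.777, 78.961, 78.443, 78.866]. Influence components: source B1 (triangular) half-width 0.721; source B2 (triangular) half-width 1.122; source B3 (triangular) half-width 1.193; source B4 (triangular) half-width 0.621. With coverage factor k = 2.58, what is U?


mean = (79.946 + 79.024 + 77.844 + 80.014 + 80.777 + 78.961 + 78.443 + 78.866) / 8 = 79.234375
s = sqrt(sum((x - mean)^2)/(n-1)) = 0.94928739
u_A = s / sqrt(n) = 0.94928739 / sqrt(8) = 0.33562378
u_B1 = 0.721 / sqrt(6) = 0.29434702
u_B2 = 1.122 / sqrt(6) = 0.45805458
u_B3 = 1.193 / sqrt(6) = 0.48704021
u_B4 = 0.621 / sqrt(6) = 0.25352219
uc = sqrt(0.33562378^2 + 0.29434702^2 + 0.45805458^2 + 0.48704021^2 + 0.25352219^2) = 0.84295857
U = k * uc = 2.58 * 0.84295857
U = 2.1748

2.1748


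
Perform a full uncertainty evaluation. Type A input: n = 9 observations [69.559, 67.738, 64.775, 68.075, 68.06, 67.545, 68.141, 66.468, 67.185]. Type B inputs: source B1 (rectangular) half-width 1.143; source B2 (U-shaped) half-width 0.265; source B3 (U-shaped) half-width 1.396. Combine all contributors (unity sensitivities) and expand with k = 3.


mean = (69.559 + 67.738 + 64.775 + 68.075 + 68.06 + 67.545 + 68.141 + 66.468 + 67.185) / 9 = 67.50511111
s = sqrt(sum((x - mean)^2)/(n-1)) = 1.3201749
u_A = s / sqrt(n) = 1.3201749 / sqrt(9) = 0.4400583
u_B1 = 1.143 / sqrt(3) = 0.65991136
u_B2 = 0.265 / sqrt(2) = 0.1873833
u_B3 = 1.396 / sqrt(2) = 0.98712107
uc = sqrt(0.4400583^2 + 0.65991136^2 + 0.1873833^2 + 0.98712107^2) = 1.2800995
U = k * uc = 3 * 1.2800995
U = 3.8403

3.8403


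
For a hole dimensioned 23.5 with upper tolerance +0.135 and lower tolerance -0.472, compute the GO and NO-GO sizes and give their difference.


GO = nominal - lower_tol (smallest hole = maximum material condition)
GO = 23.5 - 0.472 = 23.028
NO-GO = nominal + upper_tol (largest hole = least material condition)
NO-GO = 23.5 + 0.135 = 23.635
spread = NO-GO - GO = 23.635 - 23.028 = 0.6070

0.6070


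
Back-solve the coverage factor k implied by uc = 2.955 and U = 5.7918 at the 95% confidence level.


k = U / uc
k = 5.7918 / 2.955
k = 1.96

1.96


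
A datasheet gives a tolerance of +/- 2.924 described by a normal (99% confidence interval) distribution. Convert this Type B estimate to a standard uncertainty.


u_B = half_width / 2.576
u_B = 2.924 / 2.576
u_B = 1.1351

1.1351


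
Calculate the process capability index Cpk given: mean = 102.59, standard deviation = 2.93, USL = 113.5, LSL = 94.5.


Cpu = (USL - mean) / (3*sigma) = (113.5 - 102.59) / (3*2.93) = 1.2412
Cpl = (mean - LSL) / (3*sigma) = (102.59 - 94.5) / (3*2.93) = 0.9204
Cpk = min(Cpu, Cpl) = 0.9204

0.9204


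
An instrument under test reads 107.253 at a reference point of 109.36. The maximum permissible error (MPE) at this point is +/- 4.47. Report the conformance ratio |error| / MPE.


e = indication - reference = 107.253 - 109.36 = -2.1070
|e| = 2.1070
ratio = |e| / MPE = 2.1070 / 4.47
ratio = 0.4714

0.4714


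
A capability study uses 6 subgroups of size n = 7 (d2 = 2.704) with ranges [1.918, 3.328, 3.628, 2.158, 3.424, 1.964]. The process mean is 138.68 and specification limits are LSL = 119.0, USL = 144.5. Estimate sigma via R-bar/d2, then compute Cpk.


R_bar = (1.918 + 3.328 + 3.628 + 2.158 + 3.424 + 1.964) / 6 = 2.7366667
sigma = R_bar / d2 = 2.7366667 / 2.704 = 1.0120809
Cp = (USL - LSL)/(6*sigma) = (144.5 - 119.0)/(6*1.0120809) = 4.1993
Cpu = (144.5 - 138.68)/(3*1.0120809) = 1.9168
Cpl = (138.68 - 119.0)/(3*1.0120809) = 6.4817
Cpk = min(Cpu, Cpl) = 1.9168

1.9168


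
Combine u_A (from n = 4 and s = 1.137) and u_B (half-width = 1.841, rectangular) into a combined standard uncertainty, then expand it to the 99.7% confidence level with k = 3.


u_A = s / sqrt(n) = 1.137 / sqrt(4) = 0.5685
u_B = half_width / sqrt(3) = 1.841 / sqrt(3) = 1.0629018
uc = sqrt(u_A^2 + u_B^2) = sqrt(0.5685^2 + 1.0629018^2) = 1.2053848
U = k * uc = 3 * 1.2053848
U = 3.6162

3.6162


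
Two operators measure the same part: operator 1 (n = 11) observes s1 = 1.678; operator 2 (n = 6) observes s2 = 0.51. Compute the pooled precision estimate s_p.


s_p = sqrt(((n1-1)*s1^2 + (n2-1)*s2^2) / (n1+n2-2))
numerator = (11-1)*1.678^2 + (6-1)*0.51^2 = 28.15684 + 1.3005 = 29.45734
denominator = 11 + 6 - 2 = 15
s_p^2 = 29.45734 / 15 = 1.9638227
s_p = sqrt(1.9638227) = 1.4014

1.4014


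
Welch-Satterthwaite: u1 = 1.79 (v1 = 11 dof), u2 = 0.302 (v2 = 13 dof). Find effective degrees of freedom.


uc = sqrt(u1^2 + u2^2) = sqrt(1.79^2 + 0.302^2) = 1.8152972
v_eff = uc^4 / (u1^4/v1 + u2^4/v2)
= 1.8152972^4 / (1.79^4/11 + 0.302^4/13)
= 10.859028 / 0.93393593
v_eff = 11.6272

11.6272


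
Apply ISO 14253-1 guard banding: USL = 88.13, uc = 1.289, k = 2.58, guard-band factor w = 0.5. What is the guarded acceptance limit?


U = k * uc = 2.58 * 1.289 = 3.32562
guard band g = w * U = 0.5 * 3.32562 = 1.66281
AL = USL - g = 88.13 - 1.66281
AL = 86.4672

86.4672


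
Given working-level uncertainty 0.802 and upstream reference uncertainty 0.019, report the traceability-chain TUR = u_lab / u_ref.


TUR = u_lab / u_ref
= 0.802 / 0.019
= 42.2105

42.2105


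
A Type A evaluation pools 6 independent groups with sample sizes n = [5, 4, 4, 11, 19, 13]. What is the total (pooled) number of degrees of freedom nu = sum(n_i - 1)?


nu = sum_i (n_i - 1)
nu = ((5 - 1) + (4 - 1) + (4 - 1) + (11 - 1) + (19 - 1) + (13 - 1))
nu = 4 + 3 + 3 + 10 + 18 + 12
nu = 50

50


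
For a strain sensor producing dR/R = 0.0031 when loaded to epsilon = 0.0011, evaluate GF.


GF = (dR/R) / epsilon
= 0.0031 / 0.0011
= 2.8182

2.8182


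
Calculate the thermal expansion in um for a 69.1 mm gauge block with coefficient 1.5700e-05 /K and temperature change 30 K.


dL = L * alpha * dT
= 69.1 * 1.5700e-05 * 30
= 0.0325461 mm
dL_um = 0.0325461 * 1000 = 32.5461 um

32.5461


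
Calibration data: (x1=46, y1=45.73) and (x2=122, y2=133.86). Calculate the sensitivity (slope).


slope = (y2 - y1) / (x2 - x1)
= (133.86 - 45.73) / (122 - 46)
= 88.1300 / 76
= 1.1596

1.1596


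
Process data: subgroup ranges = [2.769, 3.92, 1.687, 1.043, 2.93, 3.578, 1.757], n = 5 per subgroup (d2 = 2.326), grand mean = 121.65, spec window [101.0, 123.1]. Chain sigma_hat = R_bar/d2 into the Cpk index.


R_bar = (2.769 + 3.92 + 1.687 + 1.043 + 2.93 + 3.578 + 1.757) / 7 = 2.5262857
sigma = R_bar / d2 = 2.5262857 / 2.326 = 1.0861074
Cp = (USL - LSL)/(6*sigma) = (123.1 - 101.0)/(6*1.0861074) = 3.3913
Cpu = (123.1 - 121.65)/(3*1.0861074) = 0.4450
Cpl = (121.65 - 101.0)/(3*1.0861074) = 6.3376
Cpk = min(Cpu, Cpl) = 0.4450

0.4450


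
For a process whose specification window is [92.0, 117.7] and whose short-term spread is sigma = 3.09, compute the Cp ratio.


Cp = (USL - LSL) / (6 * sigma)
= (117.7 - 92.0) / (6 * 3.09)
= 25.7000 / 18.5400
= 1.3862

1.3862


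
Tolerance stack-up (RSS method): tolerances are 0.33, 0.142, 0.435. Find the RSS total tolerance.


RSS = sqrt(0.33^2 + 0.142^2 + 0.435^2)
= sqrt(0.318289)
= 0.5642

0.5642


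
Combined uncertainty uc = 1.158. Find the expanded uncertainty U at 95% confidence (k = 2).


U = k * uc
U = 2 * 1.158
U = 2.3160

2.3160


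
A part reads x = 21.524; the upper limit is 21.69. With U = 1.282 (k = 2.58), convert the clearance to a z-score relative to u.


u = U / k = 1.282 / 2.58 = 0.49689922
margin = |USL - x| = |21.69 - 21.524| = 0.166
z = margin / u = 0.166 / 0.49689922
z = 0.3341

0.3341


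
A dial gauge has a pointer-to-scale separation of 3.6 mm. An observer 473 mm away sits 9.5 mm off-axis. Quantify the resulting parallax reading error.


error = h * offset / d
= 3.6 * 9.5 / 473
= 0.0723

0.0723


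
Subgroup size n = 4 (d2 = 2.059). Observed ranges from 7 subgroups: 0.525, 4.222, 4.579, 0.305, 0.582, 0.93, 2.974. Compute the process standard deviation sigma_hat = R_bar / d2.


R_bar = (0.525 + 4.222 + 4.579 + 0.305 + 0.582 + 0.93 + 2.974) / 7
R_bar = 14.117 / 7 = 2.0167143
sigma_hat = R_bar / d2 = 2.0167143 / 2.059 = 0.9795

0.9795


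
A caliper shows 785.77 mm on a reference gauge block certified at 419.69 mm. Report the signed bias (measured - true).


Systematic error = measured - true
= 785.77 - 419.69
= 366.0800

366.0800


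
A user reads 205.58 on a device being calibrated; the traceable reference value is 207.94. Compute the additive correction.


Correction = standard - reading
= 207.94 - 205.58
= 2.3600

2.3600


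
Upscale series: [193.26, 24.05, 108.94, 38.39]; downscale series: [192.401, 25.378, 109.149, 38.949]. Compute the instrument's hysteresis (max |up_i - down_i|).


|193.26 - 192.401| = 0.8590
|24.05 - 25.378| = 1.3280
|108.94 - 109.149| = 0.2090
|38.39 - 38.949| = 0.5590
hysteresis = max(diffs) = 1.3280

1.3280


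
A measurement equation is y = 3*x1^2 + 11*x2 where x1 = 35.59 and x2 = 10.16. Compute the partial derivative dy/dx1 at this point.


y = 3*x1^2 + 11*x2
dy/dx1 = 2*3*x1
Evaluate at x1 = 35.59: c1 = 6 * 35.59
c1 = 213.5400

213.5400


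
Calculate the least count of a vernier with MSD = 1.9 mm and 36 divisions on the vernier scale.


LC = MSD / n_div
= 1.9 / 36
= 0.0528

0.0528


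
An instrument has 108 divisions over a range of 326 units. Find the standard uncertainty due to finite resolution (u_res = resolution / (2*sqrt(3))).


resolution = range / divisions
resolution = 326 / 108 = 3.0185185
u_res = resolution / (2*sqrt(3))
u_res = 3.0185185 / 3.4641016
u_res = 0.8714

0.8714


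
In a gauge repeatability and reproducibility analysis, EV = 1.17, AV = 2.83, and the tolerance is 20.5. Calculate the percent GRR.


GRR = sqrt(EV^2 + AV^2) = sqrt(1.17^2 + 2.83^2) = 3.0623194
%GRR = GRR / tol * 100 = 3.0623194 / 20.5 * 100
%GRR = 14.9381

14.9381


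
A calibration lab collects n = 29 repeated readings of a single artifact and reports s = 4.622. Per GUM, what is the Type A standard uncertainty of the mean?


u_A = s / sqrt(n)
u_A = 4.622 / sqrt(29)
u_A = 4.622 / 5.3851648
u_A = 0.8583

0.8583


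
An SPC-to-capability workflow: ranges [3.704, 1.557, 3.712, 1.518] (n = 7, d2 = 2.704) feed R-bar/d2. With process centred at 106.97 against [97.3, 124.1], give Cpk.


R_bar = (3.704 + 1.557 + 3.712 + 1.518) / 4 = 2.62275
sigma = R_bar / d2 = 2.62275 / 2.704 = 0.96995192
Cp = (USL - LSL)/(6*sigma) = (124.1 - 97.3)/(6*0.96995192) = 4.6050
Cpu = (124.1 - 106.97)/(3*0.96995192) = 5.8869
Cpl = (106.97 - 97.3)/(3*0.96995192) = 3.3232
Cpk = min(Cpu, Cpl) = 3.3232

3.3232


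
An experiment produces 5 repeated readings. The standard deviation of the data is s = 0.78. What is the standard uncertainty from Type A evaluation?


u_A = s / sqrt(n)
u_A = 0.78 / sqrt(5)
u_A = 0.78 / 2.236068
u_A = 0.3488

0.3488


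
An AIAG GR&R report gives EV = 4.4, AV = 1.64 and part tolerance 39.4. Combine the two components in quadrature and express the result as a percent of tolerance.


GRR = sqrt(EV^2 + AV^2) = sqrt(4.4^2 + 1.64^2) = 4.6957002
%GRR = GRR / tol * 100 = 4.6957002 / 39.4 * 100
%GRR = 11.9180

11.9180


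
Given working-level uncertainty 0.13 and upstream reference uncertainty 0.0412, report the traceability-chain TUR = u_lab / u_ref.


TUR = u_lab / u_ref
= 0.13 / 0.0412
= 3.1553

3.1553


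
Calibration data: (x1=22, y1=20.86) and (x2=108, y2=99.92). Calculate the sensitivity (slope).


slope = (y2 - y1) / (x2 - x1)
= (99.92 - 20.86) / (108 - 22)
= 79.0600 / 86
= 0.9193

0.9193


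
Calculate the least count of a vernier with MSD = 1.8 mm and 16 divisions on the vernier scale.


LC = MSD / n_div
= 1.8 / 16
= 0.1125

0.1125
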